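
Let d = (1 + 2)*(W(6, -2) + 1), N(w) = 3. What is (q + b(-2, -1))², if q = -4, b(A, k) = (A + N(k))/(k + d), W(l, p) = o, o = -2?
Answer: 289/16 ≈ 18.063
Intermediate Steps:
W(l, p) = -2
d = -3 (d = (1 + 2)*(-2 + 1) = 3*(-1) = -3)
b(A, k) = (3 + A)/(-3 + k) (b(A, k) = (A + 3)/(k - 3) = (3 + A)/(-3 + k))
(q + b(-2, -1))² = (-4 + (3 - 2)/(-3 - 1))² = (-4 + 1/(-4))² = (-4 - ¼*1)² = (-4 - ¼)² = (-17/4)² = 289/16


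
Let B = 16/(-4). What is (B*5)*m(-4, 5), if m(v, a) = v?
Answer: 80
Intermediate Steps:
B = -4 (B = 16*(-1/4) = -4)
(B*5)*m(-4, 5) = -4*5*(-4) = -20*(-4) = 80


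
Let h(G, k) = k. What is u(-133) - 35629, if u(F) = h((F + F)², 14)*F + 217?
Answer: -37274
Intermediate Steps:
u(F) = 217 + 14*F (u(F) = 14*F + 217 = 217 + 14*F)
u(-133) - 35629 = (217 + 14*(-133)) - 35629 = (217 - 1862) - 35629 = -1645 - 35629 = -37274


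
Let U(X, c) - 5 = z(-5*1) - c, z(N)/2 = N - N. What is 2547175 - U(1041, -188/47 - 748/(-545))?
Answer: 1388206218/545 ≈ 2.5472e+6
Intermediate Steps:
z(N) = 0 (z(N) = 2*(N - N) = 2*0 = 0)
U(X, c) = 5 - c (U(X, c) = 5 + (0 - c) = 5 - c)
2547175 - U(1041, -188/47 - 748/(-545)) = 2547175 - (5 - (-188/47 - 748/(-545))) = 2547175 - (5 - (-188*1/47 - 748*(-1/545))) = 2547175 - (5 - (-4 + 748/545)) = 2547175 - (5 - 1*(-1432/545)) = 2547175 - (5 + 1432/545) = 2547175 - 1*4157/545 = 2547175 - 4157/545 = 1388206218/545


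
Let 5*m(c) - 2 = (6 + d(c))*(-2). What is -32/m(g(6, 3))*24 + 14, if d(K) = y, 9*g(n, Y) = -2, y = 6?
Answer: 2074/11 ≈ 188.55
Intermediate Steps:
g(n, Y) = -2/9 (g(n, Y) = (⅑)*(-2) = -2/9)
d(K) = 6
m(c) = -22/5 (m(c) = ⅖ + ((6 + 6)*(-2))/5 = ⅖ + (12*(-2))/5 = ⅖ + (⅕)*(-24) = ⅖ - 24/5 = -22/5)
-32/m(g(6, 3))*24 + 14 = -32/(-22/5)*24 + 14 = -32*(-5/22)*24 + 14 = (80/11)*24 + 14 = 1920/11 + 14 = 2074/11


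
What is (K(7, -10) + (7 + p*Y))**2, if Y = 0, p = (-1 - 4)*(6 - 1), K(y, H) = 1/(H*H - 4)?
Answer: 452929/9216 ≈ 49.146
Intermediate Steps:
K(y, H) = 1/(-4 + H**2) (K(y, H) = 1/(H**2 - 4) = 1/(-4 + H**2))
p = -25 (p = -5*5 = -25)
(K(7, -10) + (7 + p*Y))**2 = (1/(-4 + (-10)**2) + (7 - 25*0))**2 = (1/(-4 + 100) + (7 + 0))**2 = (1/96 + 7)**2 = (673/96)**2 = 452929/9216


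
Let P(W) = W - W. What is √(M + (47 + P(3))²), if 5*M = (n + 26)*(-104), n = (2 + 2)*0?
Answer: √41705/5 ≈ 40.844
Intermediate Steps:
n = 0 (n = 4*0 = 0)
P(W) = 0
M = -2704/5 (M = ((0 + 26)*(-104))/5 = (26*(-104))/5 = (⅕)*(-2704) = -2704/5 ≈ -540.80)
√(M + (47 + P(3))²) = √(-2704/5 + (47 + 0)²) = √(-2704/5 + 47²) = √(-2704/5 + 2209) = √(8341/5) = √41705/5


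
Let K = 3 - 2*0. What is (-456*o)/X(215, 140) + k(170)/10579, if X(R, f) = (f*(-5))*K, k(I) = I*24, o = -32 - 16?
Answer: -18582096/1851325 ≈ -10.037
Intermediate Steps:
o = -48
K = 3 (K = 3 + 0 = 3)
k(I) = 24*I
X(R, f) = -15*f (X(R, f) = (f*(-5))*3 = -5*f*3 = -15*f)
(-456*o)/X(215, 140) + k(170)/10579 = (-456*(-48))/((-15*140)) + (24*170)/10579 = 21888/(-2100) + 4080*(1/10579) = 21888*(-1/2100) + 4080/10579 = -1824/175 + 4080/10579 = -18582096/1851325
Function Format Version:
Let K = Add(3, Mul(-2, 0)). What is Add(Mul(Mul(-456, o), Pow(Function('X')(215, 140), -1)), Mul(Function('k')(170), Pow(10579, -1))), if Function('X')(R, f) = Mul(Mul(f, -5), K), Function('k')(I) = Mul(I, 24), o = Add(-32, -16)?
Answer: Rational(-18582096, 1851325) ≈ -10.037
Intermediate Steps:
o = -48
K = 3 (K = Add(3, 0) = 3)
Function('k')(I) = Mul(24, I)
Function('X')(R, f) = Mul(-15, f) (Function('X')(R, f) = Mul(Mul(f, -5), 3) = Mul(Mul(-5, f), 3) = Mul(-15, f))
Add(Mul(Mul(-456, o), Pow(Function('X')(215, 140), -1)), Mul(Function('k')(170), Pow(10579, -1))) = Add(Mul(Mul(-456, -48), Pow(Mul(-15, 140), -1)), Mul(Mul(24, 170), Pow(10579, -1))) = Add(Mul(21888, Pow(-2100, -1)), Mul(4080, Rational(1, 10579))) = Add(Mul(21888, Rational(-1, 2100)), Rational(4080, 10579)) = Add(Rational(-1824, 175), Rational(4080, 10579)) = Rational(-18582096, 1851325)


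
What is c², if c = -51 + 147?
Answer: 9216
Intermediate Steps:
c = 96
c² = 96² = 9216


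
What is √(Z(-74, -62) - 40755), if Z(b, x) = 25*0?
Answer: I*√40755 ≈ 201.88*I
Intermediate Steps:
Z(b, x) = 0
√(Z(-74, -62) - 40755) = √(0 - 40755) = √(-40755) = I*√40755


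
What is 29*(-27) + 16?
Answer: -767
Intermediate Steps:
29*(-27) + 16 = -783 + 16 = -767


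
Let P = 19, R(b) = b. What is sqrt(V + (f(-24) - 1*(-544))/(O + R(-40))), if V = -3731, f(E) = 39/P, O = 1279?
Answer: 2*I*sqrt(516849105234)/23541 ≈ 61.078*I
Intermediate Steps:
f(E) = 39/19
sqrt(V + (f(-24) - 1*(-544))/(O + R(-40))) = sqrt(-3731 + (39/19 - 1*(-544))/(1279 - 40)) = sqrt(-3731 + (39/19 + 544)/1239) = sqrt(-3731 + (10375/19)*(1/1239)) = sqrt(-3731 + 10375/23541) = sqrt(-87821096/23541) = 2*I*sqrt(516849105234)/23541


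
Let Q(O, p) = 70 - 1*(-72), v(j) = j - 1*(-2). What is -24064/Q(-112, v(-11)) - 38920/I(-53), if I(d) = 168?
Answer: -85441/213 ≈ -401.13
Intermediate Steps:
v(j) = 2 + j (v(j) = j + 2 = 2 + j)
Q(O, p) = 142 (Q(O, p) = 70 + 72 = 142)
-24064/Q(-112, v(-11)) - 38920/I(-53) = -24064/142 - 38920/168 = -24064*1/142 - 38920*1/168 = -12032/71 - 695/3 = -85441/213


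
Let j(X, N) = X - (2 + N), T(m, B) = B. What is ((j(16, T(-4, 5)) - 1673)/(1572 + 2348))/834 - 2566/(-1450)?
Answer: 26207999/14813925 ≈ 1.7691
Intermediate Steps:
j(X, N) = -2 + X - N (j(X, N) = X + (-2 - N) = -2 + X - N)
((j(16, T(-4, 5)) - 1673)/(1572 + 2348))/834 - 2566/(-1450) = (((-2 + 16 - 1*5) - 1673)/(1572 + 2348))/834 - 2566/(-1450) = (((-2 + 16 - 5) - 1673)/3920)*(1/834) - 2566*(-1/1450) = ((9 - 1673)*(1/3920))*(1/834) + 1283/725 = -1664*1/3920*(1/834) + 1283/725 = -104/245*1/834 + 1283/725 = -52/102165 + 1283/725 = 26207999/14813925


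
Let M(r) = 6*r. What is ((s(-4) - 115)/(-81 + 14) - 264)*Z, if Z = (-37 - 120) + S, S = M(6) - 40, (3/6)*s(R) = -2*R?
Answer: 2831829/67 ≈ 42266.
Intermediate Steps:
s(R) = -4*R (s(R) = 2*(-2*R) = -4*R)
S = -4 (S = 6*6 - 40 = 36 - 40 = -4)
Z = -161 (Z = (-37 - 120) - 4 = -157 - 4 = -161)
((s(-4) - 115)/(-81 + 14) - 264)*Z = ((-4*(-4) - 115)/(-81 + 14) - 264)*(-161) = ((16 - 115)/(-67) - 264)*(-161) = (-99*(-1/67) - 264)*(-161) = (99/67 - 264)*(-161) = -17589/67*(-161) = 2831829/67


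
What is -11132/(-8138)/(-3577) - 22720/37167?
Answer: -25453247914/41612210367 ≈ -0.61168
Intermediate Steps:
-11132/(-8138)/(-3577) - 22720/37167 = -11132*(-1/8138)*(-1/3577) - 22720*1/37167 = (5566/4069)*(-1/3577) - 22720/37167 = -5566/14554813 - 22720/37167 = -25453247914/41612210367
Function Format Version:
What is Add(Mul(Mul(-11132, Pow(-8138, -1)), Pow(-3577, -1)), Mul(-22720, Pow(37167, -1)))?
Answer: Rational(-25453247914, 41612210367) ≈ -0.61168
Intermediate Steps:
Add(Mul(Mul(-11132, Pow(-8138, -1)), Pow(-3577, -1)), Mul(-22720, Pow(37167, -1))) = Add(Mul(Mul(-11132, Rational(-1, 8138)), Rational(-1, 3577)), Mul(-22720, Rational(1, 37167))) = Add(Mul(Rational(5566, 4069), Rational(-1, 3577)), Rational(-22720, 37167)) = Add(Rational(-5566, 14554813), Rational(-22720, 37167)) = Rational(-25453247914, 41612210367)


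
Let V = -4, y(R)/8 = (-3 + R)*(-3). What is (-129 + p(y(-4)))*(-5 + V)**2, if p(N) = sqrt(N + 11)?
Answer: -10449 + 81*sqrt(179) ≈ -9365.3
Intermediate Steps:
y(R) = 72 - 24*R (y(R) = 8*((-3 + R)*(-3)) = 8*(9 - 3*R) = 72 - 24*R)
p(N) = sqrt(11 + N)
(-129 + p(y(-4)))*(-5 + V)**2 = (-129 + sqrt(11 + (72 - 24*(-4))))*(-5 - 4)**2 = (-129 + sqrt(11 + (72 + 96)))*(-9)**2 = (-129 + sqrt(11 + 168))*81 = (-129 + sqrt(179))*81 = -10449 + 81*sqrt(179)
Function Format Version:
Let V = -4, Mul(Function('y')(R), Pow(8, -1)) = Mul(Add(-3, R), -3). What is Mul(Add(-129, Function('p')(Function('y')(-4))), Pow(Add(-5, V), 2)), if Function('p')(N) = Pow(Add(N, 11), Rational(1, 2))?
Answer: Add(-10449, Mul(81, Pow(179, Rational(1, 2)))) ≈ -9365.3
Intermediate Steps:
Function('y')(R) = Add(72, Mul(-24, R)) (Function('y')(R) = Mul(8, Mul(Add(-3, R), -3)) = Mul(8, Add(9, Mul(-3, R))) = Add(72, Mul(-24, R)))
Function('p')(N) = Pow(Add(11, N), Rational(1, 2))
Mul(Add(-129, Function('p')(Function('y')(-4))), Pow(Add(-5, V), 2)) = Mul(Add(-129, Pow(Add(11, Add(72, Mul(-24, -4))), Rational(1, 2))), Pow(Add(-5, -4), 2)) = Mul(Add(-129, Pow(Add(11, Add(72, 96)), Rational(1, 2))), Pow(-9, 2)) = Mul(Add(-129, Pow(Add(11, 168), Rational(1, 2))), 81) = Mul(Add(-129, Pow(179, Rational(1, 2))), 81) = Add(-10449, Mul(81, Pow(179, Rational(1, 2))))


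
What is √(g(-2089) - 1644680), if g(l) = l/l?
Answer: I*√1644679 ≈ 1282.5*I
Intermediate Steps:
g(l) = 1
√(g(-2089) - 1644680) = √(1 - 1644680) = √(-1644679) = I*√1644679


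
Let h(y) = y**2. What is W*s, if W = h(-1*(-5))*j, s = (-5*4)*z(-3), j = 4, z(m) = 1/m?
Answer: 2000/3 ≈ 666.67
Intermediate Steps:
s = 20/3 (s = -5*4/(-3) = -20*(-1/3) = 20/3 ≈ 6.6667)
W = 100 (W = (-1*(-5))**2*4 = 5**2*4 = 25*4 = 100)
W*s = 100*(20/3) = 2000/3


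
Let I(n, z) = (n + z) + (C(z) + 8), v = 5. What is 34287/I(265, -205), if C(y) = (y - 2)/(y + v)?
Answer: 6857400/13807 ≈ 496.66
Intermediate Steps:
C(y) = (-2 + y)/(5 + y) (C(y) = (y - 2)/(y + 5) = (-2 + y)/(5 + y))
I(n, z) = 8 + n + z + (-2 + z)/(5 + z) (I(n, z) = (n + z) + ((-2 + z)/(5 + z) + 8) = (n + z) + (8 + (-2 + z)/(5 + z)) = 8 + n + z + (-2 + z)/(5 + z))
34287/I(265, -205) = 34287/(((-2 - 205 + (5 - 205)*(8 + 265 - 205))/(5 - 205))) = 34287/(((-2 - 205 - 200*68)/(-200))) = 34287/((-(-2 - 205 - 13600)/200)) = 34287/((-1/200*(-13807))) = 34287/(13807/200) = 34287*(200/13807) = 6857400/13807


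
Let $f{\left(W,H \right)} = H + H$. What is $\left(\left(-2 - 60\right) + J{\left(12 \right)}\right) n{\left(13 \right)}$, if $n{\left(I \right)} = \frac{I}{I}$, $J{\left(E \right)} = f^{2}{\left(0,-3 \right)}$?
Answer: $-26$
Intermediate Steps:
$f{\left(W,H \right)} = 2 H$
$J{\left(E \right)} = 36$ ($J{\left(E \right)} = \left(2 \left(-3\right)\right)^{2} = \left(-6\right)^{2} = 36$)
$n{\left(I \right)} = 1$
$\left(\left(-2 - 60\right) + J{\left(12 \right)}\right) n{\left(13 \right)} = \left(\left(-2 - 60\right) + 36\right) 1 = \left(-62 + 36\right) 1 = \left(-26\right) 1 = -26$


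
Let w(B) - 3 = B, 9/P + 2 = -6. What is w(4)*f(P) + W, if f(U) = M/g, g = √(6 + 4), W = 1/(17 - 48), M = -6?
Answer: -1/31 - 21*√10/5 ≈ -13.314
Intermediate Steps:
P = -9/8 (P = 9/(-2 - 6) = 9/(-8) = 9*(-⅛) = -9/8 ≈ -1.1250)
w(B) = 3 + B
W = -1/31 (W = 1/(-31) = -1/31 ≈ -0.032258)
g = √10 ≈ 3.1623
f(U) = -3*√10/5 (f(U) = -6*√10/10 = -3*√10/5)
w(4)*f(P) + W = (3 + 4)*(-3*√10/5) - 1/31 = 7*(-3*√10/5) - 1/31 = -21*√10/5 - 1/31 = -1/31 - 21*√10/5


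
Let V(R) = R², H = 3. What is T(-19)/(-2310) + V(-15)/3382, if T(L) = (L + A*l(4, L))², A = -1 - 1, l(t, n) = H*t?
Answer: -1433392/1953105 ≈ -0.73390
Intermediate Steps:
l(t, n) = 3*t
A = -2
T(L) = (-24 + L)² (T(L) = (L - 6*4)² = (L - 2*12)² = (L - 24)² = (-24 + L)²)
T(-19)/(-2310) + V(-15)/3382 = (-24 - 19)²/(-2310) + (-15)²/3382 = (-43)²*(-1/2310) + 225*(1/3382) = 1849*(-1/2310) + 225/3382 = -1849/2310 + 225/3382 = -1433392/1953105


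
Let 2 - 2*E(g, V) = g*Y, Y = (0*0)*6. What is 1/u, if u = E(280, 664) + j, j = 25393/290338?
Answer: 290338/315731 ≈ 0.91957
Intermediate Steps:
j = 25393/290338 (j = 25393*(1/290338) = 25393/290338 ≈ 0.087460)
Y = 0 (Y = 0*6 = 0)
E(g, V) = 1 (E(g, V) = 1 - g*0/2 = 1 - 1/2*0 = 1 + 0 = 1)
u = 315731/290338 (u = 1 + 25393/290338 = 315731/290338 ≈ 1.0875)
1/u = 1/(315731/290338) = 290338/315731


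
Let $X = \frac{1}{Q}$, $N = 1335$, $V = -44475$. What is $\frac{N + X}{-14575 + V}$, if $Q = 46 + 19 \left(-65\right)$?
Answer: $- \frac{793657}{35105225} \approx -0.022608$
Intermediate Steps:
$Q = -1189$ ($Q = 46 - 1235 = -1189$)
$X = - \frac{1}{1189}$ ($X = \frac{1}{-1189} = - \frac{1}{1189} \approx -0.00084104$)
$\frac{N + X}{-14575 + V} = \frac{1335 - \frac{1}{1189}}{-14575 - 44475} = \frac{1587314}{1189 \left(-59050\right)} = \frac{1587314}{1189} \left(- \frac{1}{59050}\right) = - \frac{793657}{35105225}$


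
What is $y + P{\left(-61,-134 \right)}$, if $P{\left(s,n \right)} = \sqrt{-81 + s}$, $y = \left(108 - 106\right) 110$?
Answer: $220 + i \sqrt{142} \approx 220.0 + 11.916 i$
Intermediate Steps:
$y = 220$ ($y = 2 \cdot 110 = 220$)
$y + P{\left(-61,-134 \right)} = 220 + \sqrt{-81 - 61} = 220 + \sqrt{-142} = 220 + i \sqrt{142}$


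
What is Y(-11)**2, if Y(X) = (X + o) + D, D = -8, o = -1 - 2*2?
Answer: 576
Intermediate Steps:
o = -5 (o = -1 - 4 = -5)
Y(X) = -13 + X (Y(X) = (X - 5) - 8 = (-5 + X) - 8 = -13 + X)
Y(-11)**2 = (-13 - 11)**2 = (-24)**2 = 576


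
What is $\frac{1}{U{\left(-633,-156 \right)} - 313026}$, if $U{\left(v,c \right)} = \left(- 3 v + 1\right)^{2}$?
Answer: $\frac{1}{3296974} \approx 3.0331 \cdot 10^{-7}$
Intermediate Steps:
$U{\left(v,c \right)} = \left(1 - 3 v\right)^{2}$
$\frac{1}{U{\left(-633,-156 \right)} - 313026} = \frac{1}{\left(-1 + 3 \left(-633\right)\right)^{2} - 313026} = \frac{1}{\left(-1 - 1899\right)^{2} - 313026} = \frac{1}{\left(-1900\right)^{2} - 313026} = \frac{1}{3610000 - 313026} = \frac{1}{3296974}$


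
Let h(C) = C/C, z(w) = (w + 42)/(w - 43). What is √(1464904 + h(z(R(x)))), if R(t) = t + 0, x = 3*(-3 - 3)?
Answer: √1464905 ≈ 1210.3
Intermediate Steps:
x = -18 (x = 3*(-6) = -18)
R(t) = t
z(w) = (42 + w)/(-43 + w)
h(C) = 1
√(1464904 + h(z(R(x)))) = √(1464904 + 1) = √1464905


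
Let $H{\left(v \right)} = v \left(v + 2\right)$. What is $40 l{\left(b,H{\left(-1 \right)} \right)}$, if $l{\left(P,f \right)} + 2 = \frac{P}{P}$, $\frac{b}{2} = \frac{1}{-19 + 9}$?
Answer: $-40$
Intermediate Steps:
$H{\left(v \right)} = v \left(2 + v\right)$
$b = - \frac{1}{5}$ ($b = \frac{2}{-19 + 9} = \frac{2}{-10} = 2 \left(- \frac{1}{10}\right) = - \frac{1}{5} \approx -0.2$)
$l{\left(P,f \right)} = -1$ ($l{\left(P,f \right)} = -2 + \frac{P}{P} = -2 + 1 = -1$)
$40 l{\left(b,H{\left(-1 \right)} \right)} = 40 \left(-1\right) = -40$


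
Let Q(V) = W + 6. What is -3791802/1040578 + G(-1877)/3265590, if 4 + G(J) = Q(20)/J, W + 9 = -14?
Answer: -553378697287349/151862756794870 ≈ -3.6439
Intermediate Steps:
W = -23 (W = -9 - 14 = -23)
Q(V) = -17 (Q(V) = -23 + 6 = -17)
G(J) = -4 - 17/J
-3791802/1040578 + G(-1877)/3265590 = -3791802/1040578 + (-4 - 17/(-1877))/3265590 = -3791802*1/1040578 + (-4 - 17*(-1/1877))*(1/3265590) = -270843/74327 + (-4 + 17/1877)*(1/3265590) = -270843/74327 - 7491/1877*1/3265590 = -270843/74327 - 2497/2043170810 = -553378697287349/151862756794870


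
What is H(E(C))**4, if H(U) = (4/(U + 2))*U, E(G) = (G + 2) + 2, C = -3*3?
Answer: 160000/81 ≈ 1975.3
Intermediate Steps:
C = -9
E(G) = 4 + G (E(G) = (2 + G) + 2 = 4 + G)
H(U) = 4*U/(2 + U) (H(U) = (4/(2 + U))*U = 4*U/(2 + U))
H(E(C))**4 = (4*(4 - 9)/(2 + (4 - 9)))**4 = (4*(-5)/(2 - 5))**4 = (4*(-5)/(-3))**4 = (4*(-5)*(-1/3))**4 = (20/3)**4 = 160000/81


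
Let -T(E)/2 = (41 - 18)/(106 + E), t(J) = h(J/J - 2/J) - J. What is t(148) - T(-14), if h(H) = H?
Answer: -5421/37 ≈ -146.51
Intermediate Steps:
t(J) = 1 - J - 2/J (t(J) = (J/J - 2/J) - J = (1 - 2/J) - J = 1 - J - 2/J)
T(E) = -46/(106 + E) (T(E) = -2*(41 - 18)/(106 + E) = -46/(106 + E))
t(148) - T(-14) = (1 - 1*148 - 2/148) - (-46)/(106 - 14) = (1 - 148 - 2*1/148) - (-46)/92 = (1 - 148 - 1/74) - (-46)/92 = -10879/74 - 1*(-½) = -10879/74 + ½ = -5421/37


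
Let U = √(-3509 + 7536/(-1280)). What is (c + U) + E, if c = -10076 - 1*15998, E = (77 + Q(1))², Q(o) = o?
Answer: -19990 + I*√1405955/20 ≈ -19990.0 + 59.286*I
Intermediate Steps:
U = I*√1405955/20 (U = √(-3509 + 7536*(-1/1280)) = √(-3509 - 471/80) = √(-281191/80) = I*√1405955/20 ≈ 59.286*I)
E = 6084 (E = (77 + 1)² = 78² = 6084)
c = -26074 (c = -10076 - 15998 = -26074)
(c + U) + E = (-26074 + I*√1405955/20) + 6084 = -19990 + I*√1405955/20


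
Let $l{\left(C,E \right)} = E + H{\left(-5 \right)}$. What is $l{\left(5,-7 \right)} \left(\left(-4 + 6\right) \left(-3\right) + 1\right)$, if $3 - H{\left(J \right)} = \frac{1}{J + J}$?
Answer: $\frac{39}{2} \approx 19.5$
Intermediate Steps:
$H{\left(J \right)} = 3 - \frac{1}{2 J}$ ($H{\left(J \right)} = 3 - \frac{1}{J + J} = 3 - \frac{1}{2 J}$)
$l{\left(C,E \right)} = \frac{31}{10} + E$ ($l{\left(C,E \right)} = E + \left(3 - \frac{1}{2 \left(-5\right)}\right) = E + \left(3 - - \frac{1}{10}\right) = E + \left(3 + \frac{1}{10}\right) = E + \frac{31}{10} = \frac{31}{10} + E$)
$l{\left(5,-7 \right)} \left(\left(-4 + 6\right) \left(-3\right) + 1\right) = \left(\frac{31}{10} - 7\right) \left(\left(-4 + 6\right) \left(-3\right) + 1\right) = - \frac{39 \left(2 \left(-3\right) + 1\right)}{10} = - \frac{39 \left(-6 + 1\right)}{10} = \left(- \frac{39}{10}\right) \left(-5\right) = \frac{39}{2}$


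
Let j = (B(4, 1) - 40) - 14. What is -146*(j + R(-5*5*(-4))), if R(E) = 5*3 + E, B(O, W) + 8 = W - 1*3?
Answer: -7446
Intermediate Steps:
B(O, W) = -11 + W (B(O, W) = -8 + (W - 1*3) = -8 + (W - 3) = -8 + (-3 + W) = -11 + W)
R(E) = 15 + E
j = -64 (j = ((-11 + 1) - 40) - 14 = (-10 - 40) - 14 = -50 - 14 = -64)
-146*(j + R(-5*5*(-4))) = -146*(-64 + (15 - 5*5*(-4))) = -146*(-64 + (15 - 25*(-4))) = -146*(-64 + (15 + 100)) = -146*(-64 + 115) = -146*51 = -7446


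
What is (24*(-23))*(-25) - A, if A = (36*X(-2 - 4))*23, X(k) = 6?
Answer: 8832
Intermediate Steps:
A = 4968 (A = (36*6)*23 = 216*23 = 4968)
(24*(-23))*(-25) - A = (24*(-23))*(-25) - 1*4968 = -552*(-25) - 4968 = 13800 - 4968 = 8832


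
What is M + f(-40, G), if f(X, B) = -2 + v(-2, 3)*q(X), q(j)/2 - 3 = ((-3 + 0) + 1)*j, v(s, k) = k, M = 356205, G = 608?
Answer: 356701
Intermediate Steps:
q(j) = 6 - 4*j (q(j) = 6 + 2*(((-3 + 0) + 1)*j) = 6 + 2*((-3 + 1)*j) = 6 + 2*(-2*j) = 6 - 4*j)
f(X, B) = 16 - 12*X (f(X, B) = -2 + 3*(6 - 4*X) = -2 + (18 - 12*X) = 16 - 12*X)
M + f(-40, G) = 356205 + (16 - 12*(-40)) = 356205 + (16 + 480) = 356205 + 496 = 356701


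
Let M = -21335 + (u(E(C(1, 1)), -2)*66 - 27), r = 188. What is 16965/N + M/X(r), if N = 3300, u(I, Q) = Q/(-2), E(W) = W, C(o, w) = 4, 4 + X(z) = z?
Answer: -559627/5060 ≈ -110.60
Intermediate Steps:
X(z) = -4 + z
u(I, Q) = -Q/2 (u(I, Q) = Q*(-1/2) = -Q/2)
M = -21296 (M = -21335 + (-1/2*(-2)*66 - 27) = -21335 + (1*66 - 27) = -21335 + (66 - 27) = -21335 + 39 = -21296)
16965/N + M/X(r) = 16965/3300 - 21296/(-4 + 188) = 16965*(1/3300) - 21296/184 = 1131/220 - 21296*1/184 = 1131/220 - 2662/23 = -559627/5060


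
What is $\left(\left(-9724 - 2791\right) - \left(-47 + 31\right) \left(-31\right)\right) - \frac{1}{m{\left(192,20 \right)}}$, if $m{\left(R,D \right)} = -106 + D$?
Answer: $- \frac{1118945}{86} \approx -13011.0$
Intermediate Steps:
$\left(\left(-9724 - 2791\right) - \left(-47 + 31\right) \left(-31\right)\right) - \frac{1}{m{\left(192,20 \right)}} = \left(\left(-9724 - 2791\right) - \left(-47 + 31\right) \left(-31\right)\right) - \frac{1}{-106 + 20} = \left(\left(-9724 - 2791\right) - \left(-16\right) \left(-31\right)\right) - \frac{1}{-86} = \left(-12515 - 496\right) - - \frac{1}{86} = \left(-12515 - 496\right) + \frac{1}{86} = -13011 + \frac{1}{86} = - \frac{1118945}{86}$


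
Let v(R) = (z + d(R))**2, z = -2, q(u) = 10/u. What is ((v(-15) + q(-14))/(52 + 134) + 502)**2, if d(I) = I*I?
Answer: 250851724201/423801 ≈ 5.9191e+5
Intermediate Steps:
d(I) = I**2
v(R) = (-2 + R**2)**2
((v(-15) + q(-14))/(52 + 134) + 502)**2 = (((-2 + (-15)**2)**2 + 10/(-14))/(52 + 134) + 502)**2 = (((-2 + 225)**2 + 10*(-1/14))/186 + 502)**2 = ((223**2 - 5/7)*(1/186) + 502)**2 = ((49729 - 5/7)*(1/186) + 502)**2 = ((348098/7)*(1/186) + 502)**2 = (174049/651 + 502)**2 = (500851/651)**2 = 250851724201/423801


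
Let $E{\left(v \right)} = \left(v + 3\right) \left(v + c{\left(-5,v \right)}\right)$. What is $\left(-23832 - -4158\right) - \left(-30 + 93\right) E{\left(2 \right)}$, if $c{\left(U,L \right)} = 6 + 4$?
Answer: $-23454$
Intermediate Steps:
$c{\left(U,L \right)} = 10$
$E{\left(v \right)} = \left(3 + v\right) \left(10 + v\right)$ ($E{\left(v \right)} = \left(v + 3\right) \left(v + 10\right) = \left(3 + v\right) \left(10 + v\right)$)
$\left(-23832 - -4158\right) - \left(-30 + 93\right) E{\left(2 \right)} = \left(-23832 - -4158\right) - \left(-30 + 93\right) \left(30 + 2^{2} + 13 \cdot 2\right) = \left(-23832 + 4158\right) - 63 \left(30 + 4 + 26\right) = -19674 - 63 \cdot 60 = -19674 - 3780 = -23454$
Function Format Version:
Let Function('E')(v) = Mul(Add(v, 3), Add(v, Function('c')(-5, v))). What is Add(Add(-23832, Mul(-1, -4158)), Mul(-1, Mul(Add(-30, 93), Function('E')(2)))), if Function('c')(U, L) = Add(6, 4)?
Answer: -23454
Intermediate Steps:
Function('c')(U, L) = 10
Function('E')(v) = Mul(Add(3, v), Add(10, v)) (Function('E')(v) = Mul(Add(v, 3), Add(v, 10)) = Mul(Add(3, v), Add(10, v)))
Add(Add(-23832, Mul(-1, -4158)), Mul(-1, Mul(Add(-30, 93), Function('E')(2)))) = Add(Add(-23832, Mul(-1, -4158)), Mul(-1, Mul(Add(-30, 93), Add(30, Pow(2, 2), Mul(13, 2))))) = Add(Add(-23832, 4158), Mul(-1, Mul(63, Add(30, 4, 26)))) = Add(-19674, Mul(-1, Mul(63, 60))) = Add(-19674, Mul(-1, 3780)) = Add(-19674, -3780) = -23454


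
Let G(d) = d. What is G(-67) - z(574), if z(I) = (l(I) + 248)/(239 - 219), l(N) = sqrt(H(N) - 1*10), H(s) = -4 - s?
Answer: -397/5 - 7*I*sqrt(3)/10 ≈ -79.4 - 1.2124*I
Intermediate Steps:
l(N) = sqrt(-14 - N) (l(N) = sqrt((-4 - N) - 1*10) = sqrt((-4 - N) - 10) = sqrt(-14 - N))
z(I) = 62/5 + sqrt(-14 - I)/20 (z(I) = (sqrt(-14 - I) + 248)/(239 - 219) = (248 + sqrt(-14 - I))/20 = (248 + sqrt(-14 - I))*(1/20) = 62/5 + sqrt(-14 - I)/20)
G(-67) - z(574) = -67 - (62/5 + sqrt(-14 - 1*574)/20) = -67 - (62/5 + sqrt(-14 - 574)/20) = -67 - (62/5 + sqrt(-588)/20) = -67 - (62/5 + (14*I*sqrt(3))/20) = -67 - (62/5 + 7*I*sqrt(3)/10) = -67 + (-62/5 - 7*I*sqrt(3)/10) = -397/5 - 7*I*sqrt(3)/10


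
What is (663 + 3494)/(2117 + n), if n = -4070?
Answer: -4157/1953 ≈ -2.1285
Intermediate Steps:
(663 + 3494)/(2117 + n) = (663 + 3494)/(2117 - 4070) = 4157/(-1953) = 4157*(-1/1953) = -4157/1953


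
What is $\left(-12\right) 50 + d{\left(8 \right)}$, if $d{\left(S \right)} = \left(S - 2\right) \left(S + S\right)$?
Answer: $-504$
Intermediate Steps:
$d{\left(S \right)} = 2 S \left(-2 + S\right)$ ($d{\left(S \right)} = \left(-2 + S\right) 2 S = 2 S \left(-2 + S\right)$)
$\left(-12\right) 50 + d{\left(8 \right)} = \left(-12\right) 50 + 2 \cdot 8 \left(-2 + 8\right) = -600 + 2 \cdot 8 \cdot 6 = -600 + 96 = -504$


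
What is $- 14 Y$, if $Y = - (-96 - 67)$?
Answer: $-2282$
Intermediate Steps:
$Y = 163$ ($Y = \left(-1\right) \left(-163\right) = 163$)
$- 14 Y = \left(-14\right) 163 = -2282$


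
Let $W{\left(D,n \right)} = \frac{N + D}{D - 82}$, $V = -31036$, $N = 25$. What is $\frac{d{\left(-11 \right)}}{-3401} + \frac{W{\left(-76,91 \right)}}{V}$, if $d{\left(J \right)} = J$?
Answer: $\frac{53767117}{16677442888} \approx 0.0032239$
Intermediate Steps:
$W{\left(D,n \right)} = \frac{25 + D}{-82 + D}$ ($W{\left(D,n \right)} = \frac{25 + D}{D - 82} = \frac{25 + D}{-82 + D}$)
$\frac{d{\left(-11 \right)}}{-3401} + \frac{W{\left(-76,91 \right)}}{V} = - \frac{11}{-3401} + \frac{\frac{1}{-82 - 76} \left(25 - 76\right)}{-31036} = \left(-11\right) \left(- \frac{1}{3401}\right) + \frac{1}{-158} \left(-51\right) \left(- \frac{1}{31036}\right) = \frac{11}{3401} + \left(- \frac{1}{158}\right) \left(-51\right) \left(- \frac{1}{31036}\right) = \frac{11}{3401} + \frac{51}{158} \left(- \frac{1}{31036}\right) = \frac{11}{3401} - \frac{51}{4903688} = \frac{53767117}{16677442888}$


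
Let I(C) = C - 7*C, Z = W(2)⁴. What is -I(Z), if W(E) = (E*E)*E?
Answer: 24576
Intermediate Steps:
W(E) = E³ (W(E) = E²*E = E³)
Z = 4096 (Z = (2³)⁴ = 8⁴ = 4096)
I(C) = -6*C
-I(Z) = -(-6)*4096 = -1*(-24576) = 24576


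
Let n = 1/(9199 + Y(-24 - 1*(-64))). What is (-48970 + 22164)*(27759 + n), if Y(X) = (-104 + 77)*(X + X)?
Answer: -5237774507212/7039 ≈ -7.4411e+8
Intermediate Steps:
Y(X) = -54*X
n = 1/7039 (n = 1/(9199 - 54*(-24 - 1*(-64))) = 1/(9199 - 54*(-24 + 64)) = 1/(9199 - 54*40) = 1/(9199 - 2160) = 1/7039 ≈ 0.00014207)
(-48970 + 22164)*(27759 + n) = (-48970 + 22164)*(27759 + 1/7039) = -26806*195395602/7039 = -5237774507212/7039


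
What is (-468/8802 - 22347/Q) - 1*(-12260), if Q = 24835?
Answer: 148877728507/12144315 ≈ 12259.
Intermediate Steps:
(-468/8802 - 22347/Q) - 1*(-12260) = (-468/8802 - 22347/24835) - 1*(-12260) = (-468*1/8802 - 22347*1/24835) + 12260 = (-26/489 - 22347/24835) + 12260 = -11573393/12144315 + 12260 = 148877728507/12144315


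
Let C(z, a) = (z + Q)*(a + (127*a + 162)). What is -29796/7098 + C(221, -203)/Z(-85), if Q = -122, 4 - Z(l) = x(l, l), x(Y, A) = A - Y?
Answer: -116315963/182 ≈ -6.3910e+5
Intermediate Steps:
Z(l) = 4 (Z(l) = 4 - (l - l) = 4 - 1*0 = 4 + 0 = 4)
C(z, a) = (-122 + z)*(162 + 128*a) (C(z, a) = (z - 122)*(a + (127*a + 162)) = (-122 + z)*(a + (162 + 127*a)) = (-122 + z)*(162 + 128*a))
-29796/7098 + C(221, -203)/Z(-85) = -29796/7098 + (-19764 - 15616*(-203) + 162*221 + 128*(-203)*221)/4 = -29796*1/7098 + (-19764 + 3170048 + 35802 - 5742464)*(1/4) = -382/91 - 2556378*1/4 = -382/91 - 1278189/2 = -116315963/182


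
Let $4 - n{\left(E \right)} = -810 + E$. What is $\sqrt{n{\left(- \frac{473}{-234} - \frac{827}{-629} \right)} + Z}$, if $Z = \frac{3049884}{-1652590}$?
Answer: $\frac{\sqrt{1329265492114620865450490}}{40539685290} \approx 28.44$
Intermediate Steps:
$n{\left(E \right)} = 814 - E$ ($n{\left(E \right)} = 4 - \left(-810 + E\right) = 814 - E$)
$Z = - \frac{1524942}{826295}$ ($Z = 3049884 \left(- \frac{1}{1652590}\right) = - \frac{1524942}{826295} \approx -1.8455$)
$\sqrt{n{\left(- \frac{473}{-234} - \frac{827}{-629} \right)} + Z} = \sqrt{\left(814 - \left(- \frac{473}{-234} - \frac{827}{-629}\right)\right) - \frac{1524942}{826295}} = \sqrt{\left(814 - \left(\left(-473\right) \left(- \frac{1}{234}\right) - - \frac{827}{629}\right)\right) - \frac{1524942}{826295}} = \sqrt{\left(814 - \left(\frac{473}{234} + \frac{827}{629}\right)\right) - \frac{1524942}{826295}} = \sqrt{\left(814 - \frac{491035}{147186}\right) - \frac{1524942}{826295}} = \sqrt{\frac{119318369}{147186} - \frac{1524942}{826295}} = \sqrt{\frac{98367721599643}{121619055870}} = \frac{\sqrt{1329265492114620865450490}}{40539685290}$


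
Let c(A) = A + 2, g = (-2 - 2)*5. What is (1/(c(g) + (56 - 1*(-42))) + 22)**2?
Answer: 3101121/6400 ≈ 484.55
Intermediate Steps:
g = -20 (g = -4*5 = -20)
c(A) = 2 + A
(1/(c(g) + (56 - 1*(-42))) + 22)**2 = (1/((2 - 20) + (56 - 1*(-42))) + 22)**2 = (1/(-18 + (56 + 42)) + 22)**2 = (1/(-18 + 98) + 22)**2 = (1/80 + 22)**2 = (1761/80)**2 = 3101121/6400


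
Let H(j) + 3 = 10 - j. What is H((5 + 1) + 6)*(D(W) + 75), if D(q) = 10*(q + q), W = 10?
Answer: -1375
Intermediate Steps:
D(q) = 20*q (D(q) = 10*(2*q) = 20*q)
H(j) = 7 - j (H(j) = -3 + (10 - j) = 7 - j)
H((5 + 1) + 6)*(D(W) + 75) = (7 - ((5 + 1) + 6))*(20*10 + 75) = (7 - (6 + 6))*(200 + 75) = (7 - 1*12)*275 = (7 - 12)*275 = -5*275 = -1375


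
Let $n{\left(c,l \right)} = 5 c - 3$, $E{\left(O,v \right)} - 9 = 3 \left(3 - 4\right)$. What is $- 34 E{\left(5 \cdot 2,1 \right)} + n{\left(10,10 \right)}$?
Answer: $-157$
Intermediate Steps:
$E{\left(O,v \right)} = 6$ ($E{\left(O,v \right)} = 9 + 3 \left(3 - 4\right) = 9 + 3 \left(-1\right) = 9 - 3 = 6$)
$n{\left(c,l \right)} = -3 + 5 c$
$- 34 E{\left(5 \cdot 2,1 \right)} + n{\left(10,10 \right)} = \left(-34\right) 6 + \left(-3 + 5 \cdot 10\right) = -204 + \left(-3 + 50\right) = -204 + 47 = -157$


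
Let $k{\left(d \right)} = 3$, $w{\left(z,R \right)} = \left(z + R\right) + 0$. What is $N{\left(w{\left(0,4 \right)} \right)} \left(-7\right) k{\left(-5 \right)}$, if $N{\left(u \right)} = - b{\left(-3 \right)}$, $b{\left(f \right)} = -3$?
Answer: $-63$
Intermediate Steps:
$w{\left(z,R \right)} = R + z$ ($w{\left(z,R \right)} = \left(R + z\right) + 0 = R + z$)
$N{\left(u \right)} = 3$ ($N{\left(u \right)} = \left(-1\right) \left(-3\right) = 3$)
$N{\left(w{\left(0,4 \right)} \right)} \left(-7\right) k{\left(-5 \right)} = 3 \left(-7\right) 3 = \left(-21\right) 3 = -63$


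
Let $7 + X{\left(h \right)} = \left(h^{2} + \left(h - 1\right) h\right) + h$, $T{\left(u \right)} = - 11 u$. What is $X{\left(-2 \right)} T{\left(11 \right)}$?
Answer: $-121$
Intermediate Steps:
$X{\left(h \right)} = -7 + h + h^{2} + h \left(-1 + h\right)$ ($X{\left(h \right)} = -7 + \left(\left(h^{2} + \left(h - 1\right) h\right) + h\right) = -7 + \left(\left(h^{2} + \left(-1 + h\right) h\right) + h\right) = -7 + \left(\left(h^{2} + h \left(-1 + h\right)\right) + h\right) = -7 + \left(h + h^{2} + h \left(-1 + h\right)\right) = -7 + h + h^{2} + h \left(-1 + h\right)$)
$X{\left(-2 \right)} T{\left(11 \right)} = \left(-7 + 2 \left(-2\right)^{2}\right) \left(\left(-11\right) 11\right) = \left(-7 + 2 \cdot 4\right) \left(-121\right) = \left(-7 + 8\right) \left(-121\right) = 1 \left(-121\right) = -121$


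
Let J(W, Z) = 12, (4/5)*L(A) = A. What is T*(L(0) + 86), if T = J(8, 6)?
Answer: 1032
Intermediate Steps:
L(A) = 5*A/4
T = 12
T*(L(0) + 86) = 12*((5/4)*0 + 86) = 12*(0 + 86) = 12*86 = 1032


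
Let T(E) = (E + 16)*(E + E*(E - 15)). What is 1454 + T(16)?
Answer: 2478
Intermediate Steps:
T(E) = (16 + E)*(E + E*(-15 + E))
1454 + T(16) = 1454 + 16*(-224 + 16² + 2*16) = 1454 + 16*(-224 + 256 + 32) = 1454 + 16*64 = 1454 + 1024 = 2478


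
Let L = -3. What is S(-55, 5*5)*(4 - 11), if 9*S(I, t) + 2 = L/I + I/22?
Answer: 1141/330 ≈ 3.4576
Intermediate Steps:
S(I, t) = -2/9 - 1/(3*I) + I/198 (S(I, t) = -2/9 + (-3/I + I/22)/9 = -2/9 + (-1/(3*I) + I/198) = -2/9 - 1/(3*I) + I/198)
S(-55, 5*5)*(4 - 11) = ((1/198)*(-66 - 55*(-44 - 55))/(-55))*(4 - 11) = ((1/198)*(-1/55)*(-66 - 55*(-99)))*(-7) = ((1/198)*(-1/55)*(-66 + 5445))*(-7) = ((1/198)*(-1/55)*5379)*(-7) = -163/330*(-7) = 1141/330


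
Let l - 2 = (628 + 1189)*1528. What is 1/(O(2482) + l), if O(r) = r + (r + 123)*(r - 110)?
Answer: 1/8957920 ≈ 1.1163e-7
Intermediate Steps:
l = 2776378 (l = 2 + (628 + 1189)*1528 = 2 + 1817*1528 = 2 + 2776376 = 2776378)
O(r) = r + (-110 + r)*(123 + r) (O(r) = r + (123 + r)*(-110 + r) = r + (-110 + r)*(123 + r))
1/(O(2482) + l) = 1/((-13530 + 2482**2 + 14*2482) + 2776378) = 1/((-13530 + 6160324 + 34748) + 2776378) = 1/(6181542 + 2776378) = 1/8957920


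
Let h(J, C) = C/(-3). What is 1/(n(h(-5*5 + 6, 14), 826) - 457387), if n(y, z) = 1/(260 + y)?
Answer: -766/350358439 ≈ -2.1863e-6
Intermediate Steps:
h(J, C) = -C/3 (h(J, C) = C*(-⅓) = -C/3)
1/(n(h(-5*5 + 6, 14), 826) - 457387) = 1/(1/(260 - ⅓*14) - 457387) = 1/(1/(260 - 14/3) - 457387) = 1/(1/(766/3) - 457387) = 1/(3/766 - 457387) = 1/(-350358439/766) = -766/350358439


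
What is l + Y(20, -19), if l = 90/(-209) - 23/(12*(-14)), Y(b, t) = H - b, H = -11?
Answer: -1098785/35112 ≈ -31.294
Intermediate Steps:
Y(b, t) = -11 - b
l = -10313/35112 (l = 90*(-1/209) - 23/(-168) = -90/209 - 23*(-1/168) = -90/209 + 23/168 = -10313/35112 ≈ -0.29372)
l + Y(20, -19) = -10313/35112 + (-11 - 1*20) = -10313/35112 + (-11 - 20) = -10313/35112 - 31 = -1098785/35112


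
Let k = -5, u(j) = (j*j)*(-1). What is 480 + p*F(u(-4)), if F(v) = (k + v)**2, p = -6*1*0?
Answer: 480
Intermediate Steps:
u(j) = -j**2 (u(j) = j**2*(-1) = -j**2)
p = 0 (p = -6*0 = 0)
F(v) = (-5 + v)**2
480 + p*F(u(-4)) = 480 + 0*(-5 - 1*(-4)**2)**2 = 480 + 0*(-5 - 1*16)**2 = 480 + 0*(-5 - 16)**2 = 480 + 0*(-21)**2 = 480 + 0*441 = 480 + 0 = 480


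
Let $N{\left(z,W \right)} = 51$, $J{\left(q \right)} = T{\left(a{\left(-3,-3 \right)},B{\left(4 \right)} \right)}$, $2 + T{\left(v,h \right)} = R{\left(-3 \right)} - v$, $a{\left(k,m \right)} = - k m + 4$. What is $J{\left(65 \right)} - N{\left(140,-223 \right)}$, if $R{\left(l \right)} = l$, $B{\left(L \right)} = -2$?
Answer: $-51$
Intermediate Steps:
$a{\left(k,m \right)} = 4 - k m$ ($a{\left(k,m \right)} = - k m + 4 = 4 - k m$)
$T{\left(v,h \right)} = -5 - v$ ($T{\left(v,h \right)} = -2 - \left(3 + v\right) = -5 - v$)
$J{\left(q \right)} = 0$ ($J{\left(q \right)} = -5 - \left(4 - \left(-3\right) \left(-3\right)\right) = -5 - \left(4 - 9\right) = -5 - -5 = -5 + 5 = 0$)
$J{\left(65 \right)} - N{\left(140,-223 \right)} = 0 - 51 = -51$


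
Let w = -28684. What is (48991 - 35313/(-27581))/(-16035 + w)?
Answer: -1351256084/1233394739 ≈ -1.0956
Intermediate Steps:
(48991 - 35313/(-27581))/(-16035 + w) = (48991 - 35313/(-27581))/(-16035 - 28684) = (48991 - 35313*(-1/27581))/(-44719) = (48991 + 35313/27581)*(-1/44719) = (1351256084/27581)*(-1/44719) = -1351256084/1233394739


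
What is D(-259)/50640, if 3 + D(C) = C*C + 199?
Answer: 67277/50640 ≈ 1.3285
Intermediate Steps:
D(C) = 196 + C² (D(C) = -3 + (C*C + 199) = -3 + (C² + 199) = -3 + (199 + C²) = 196 + C²)
D(-259)/50640 = (196 + (-259)²)/50640 = (196 + 67081)*(1/50640) = 67277*(1/50640) = 67277/50640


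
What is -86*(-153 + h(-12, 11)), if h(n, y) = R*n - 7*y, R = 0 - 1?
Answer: 18748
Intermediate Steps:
R = -1
h(n, y) = -n - 7*y
-86*(-153 + h(-12, 11)) = -86*(-153 + (-1*(-12) - 7*11)) = -86*(-153 + (12 - 77)) = -86*(-153 - 65) = -86*(-218) = 18748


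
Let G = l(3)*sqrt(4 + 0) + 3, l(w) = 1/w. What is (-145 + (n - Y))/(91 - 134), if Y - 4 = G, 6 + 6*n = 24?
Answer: 449/129 ≈ 3.4806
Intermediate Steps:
n = 3 (n = -1 + (1/6)*24 = -1 + 4 = 3)
G = 11/3 (G = sqrt(4 + 0)/3 + 3 = sqrt(4)/3 + 3 = (1/3)*2 + 3 = 2/3 + 3 = 11/3 ≈ 3.6667)
Y = 23/3 (Y = 4 + 11/3 = 23/3 ≈ 7.6667)
(-145 + (n - Y))/(91 - 134) = (-145 + (3 - 1*23/3))/(91 - 134) = (-145 + (3 - 23/3))/(-43) = (-145 - 14/3)*(-1/43) = -449/3*(-1/43) = 449/129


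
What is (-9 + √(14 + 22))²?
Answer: 9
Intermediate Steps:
(-9 + √(14 + 22))² = (-9 + √36)² = (-9 + 6)² = (-3)² = 9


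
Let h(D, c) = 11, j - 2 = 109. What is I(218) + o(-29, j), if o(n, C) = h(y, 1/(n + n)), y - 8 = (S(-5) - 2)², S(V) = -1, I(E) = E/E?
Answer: 12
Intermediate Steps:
j = 111 (j = 2 + 109 = 111)
I(E) = 1
y = 17 (y = 8 + (-1 - 2)² = 8 + (-3)² = 8 + 9 = 17)
o(n, C) = 11
I(218) + o(-29, j) = 1 + 11 = 12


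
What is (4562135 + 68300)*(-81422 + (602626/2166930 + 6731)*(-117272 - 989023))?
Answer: -2490684117568202852210/72231 ≈ -3.4482e+16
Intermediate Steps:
(4562135 + 68300)*(-81422 + (602626/2166930 + 6731)*(-117272 - 989023)) = 4630435*(-81422 + (602626*(1/2166930) + 6731)*(-1106295)) = 4630435*(-81422 + (301313/1083465 + 6731)*(-1106295)) = 4630435*(-81422 + (7293104228/1083465)*(-1106295)) = 4630435*(-81422 - 537888316127684/72231) = 4630435*(-537894197320166/72231) = -2490684117568202852210/72231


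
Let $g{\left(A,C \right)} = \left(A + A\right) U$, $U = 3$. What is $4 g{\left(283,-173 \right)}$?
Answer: $6792$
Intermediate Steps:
$g{\left(A,C \right)} = 6 A$ ($g{\left(A,C \right)} = \left(A + A\right) 3 = 2 A 3 = 6 A$)
$4 g{\left(283,-173 \right)} = 4 \cdot 6 \cdot 283 = 4 \cdot 1698 = 6792$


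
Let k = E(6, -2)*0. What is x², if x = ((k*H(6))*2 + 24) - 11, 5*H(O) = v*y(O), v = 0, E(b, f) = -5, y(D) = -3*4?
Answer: 169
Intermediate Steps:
y(D) = -12
H(O) = 0 (H(O) = (0*(-12))/5 = (⅕)*0 = 0)
k = 0 (k = -5*0 = 0)
x = 13 (x = ((0*0)*2 + 24) - 11 = (0*2 + 24) - 11 = (0 + 24) - 11 = 24 - 11 = 13)
x² = 13² = 169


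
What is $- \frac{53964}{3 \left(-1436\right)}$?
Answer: $\frac{4497}{359} \approx 12.526$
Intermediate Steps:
$- \frac{53964}{3 \left(-1436\right)} = - \frac{53964}{-4308} = \left(-53964\right) \left(- \frac{1}{4308}\right) = \frac{4497}{359}$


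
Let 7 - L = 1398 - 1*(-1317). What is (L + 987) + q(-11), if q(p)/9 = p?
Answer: -1820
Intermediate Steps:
q(p) = 9*p
L = -2708 (L = 7 - (1398 - 1*(-1317)) = 7 - (1398 + 1317) = 7 - 1*2715 = 7 - 2715 = -2708)
(L + 987) + q(-11) = (-2708 + 987) + 9*(-11) = -1721 - 99 = -1820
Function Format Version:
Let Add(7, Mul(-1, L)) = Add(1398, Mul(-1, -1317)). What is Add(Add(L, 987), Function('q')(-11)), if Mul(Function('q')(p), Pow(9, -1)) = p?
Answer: -1820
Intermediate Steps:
Function('q')(p) = Mul(9, p)
L = -2708 (L = Add(7, Mul(-1, Add(1398, Mul(-1, -1317)))) = Add(7, Mul(-1, Add(1398, 1317))) = Add(7, Mul(-1, 2715)) = Add(7, -2715) = -2708)
Add(Add(L, 987), Function('q')(-11)) = Add(Add(-2708, 987), Mul(9, -11)) = Add(-1721, -99) = -1820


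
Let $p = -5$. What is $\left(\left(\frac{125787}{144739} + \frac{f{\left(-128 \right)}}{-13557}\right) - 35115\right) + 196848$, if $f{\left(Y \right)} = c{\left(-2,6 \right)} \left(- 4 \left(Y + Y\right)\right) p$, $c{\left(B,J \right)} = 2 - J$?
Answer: $\frac{13798066932926}{85314201} \approx 1.6173 \cdot 10^{5}$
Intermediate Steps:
$f{\left(Y \right)} = - 160 Y$ ($f{\left(Y \right)} = \left(2 - 6\right) \left(- 4 \left(Y + Y\right)\right) \left(-5\right) = \left(2 - 6\right) \left(- 4 \cdot 2 Y\right) \left(-5\right) = - 4 \left(- 8 Y\right) \left(-5\right) = 32 Y \left(-5\right) = - 160 Y$)
$\left(\left(\frac{125787}{144739} + \frac{f{\left(-128 \right)}}{-13557}\right) - 35115\right) + 196848 = \left(\left(\frac{125787}{144739} + \frac{\left(-160\right) \left(-128\right)}{-13557}\right) - 35115\right) + 196848 = \left(\left(125787 \cdot \frac{1}{144739} + 20480 \left(- \frac{1}{13557}\right)\right) - 35115\right) + 196848 = \left(\left(\frac{5469}{6293} - \frac{20480}{13557}\right) - 35115\right) + 196848 = \left(- \frac{54737407}{85314201} - 35115\right) + 196848 = - \frac{2995862905522}{85314201} + 196848 = \frac{13798066932926}{85314201}$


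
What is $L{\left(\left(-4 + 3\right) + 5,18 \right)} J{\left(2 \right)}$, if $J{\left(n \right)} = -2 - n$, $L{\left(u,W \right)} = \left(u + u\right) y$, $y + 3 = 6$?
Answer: $-96$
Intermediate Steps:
$y = 3$ ($y = -3 + 6 = 3$)
$L{\left(u,W \right)} = 6 u$ ($L{\left(u,W \right)} = \left(u + u\right) 3 = 2 u 3 = 6 u$)
$L{\left(\left(-4 + 3\right) + 5,18 \right)} J{\left(2 \right)} = 6 \left(\left(-4 + 3\right) + 5\right) \left(-2 - 2\right) = 6 \left(-1 + 5\right) \left(-2 - 2\right) = 6 \cdot 4 \left(-4\right) = 24 \left(-4\right) = -96$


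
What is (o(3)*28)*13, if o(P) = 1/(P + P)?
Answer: 182/3 ≈ 60.667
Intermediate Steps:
o(P) = 1/(2*P)
(o(3)*28)*13 = (((½)/3)*28)*13 = (((½)*(⅓))*28)*13 = ((⅙)*28)*13 = (14/3)*13 = 182/3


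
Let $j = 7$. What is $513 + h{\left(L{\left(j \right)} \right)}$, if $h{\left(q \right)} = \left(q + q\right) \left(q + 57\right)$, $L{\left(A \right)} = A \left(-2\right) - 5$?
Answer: $-931$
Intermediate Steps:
$L{\left(A \right)} = -5 - 2 A$ ($L{\left(A \right)} = - 2 A - 5 = -5 - 2 A$)
$h{\left(q \right)} = 2 q \left(57 + q\right)$
$513 + h{\left(L{\left(j \right)} \right)} = 513 + 2 \left(-5 - 14\right) \left(57 - 19\right) = 513 + 2 \left(-19\right) \left(57 - 19\right) = 513 + 2 \left(-19\right) 38 = 513 - 1444 = -931$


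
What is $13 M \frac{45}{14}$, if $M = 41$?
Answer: $\frac{23985}{14} \approx 1713.2$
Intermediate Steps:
$13 M \frac{45}{14} = 13 \cdot 41 \cdot \frac{45}{14} = 533 \cdot 45 \cdot \frac{1}{14} = 533 \cdot \frac{45}{14} = \frac{23985}{14}$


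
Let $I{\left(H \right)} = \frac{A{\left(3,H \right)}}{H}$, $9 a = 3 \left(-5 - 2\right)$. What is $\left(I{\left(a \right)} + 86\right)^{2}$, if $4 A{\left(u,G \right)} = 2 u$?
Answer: $\frac{1428025}{196} \approx 7285.8$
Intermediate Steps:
$a = - \frac{7}{3}$ ($a = \frac{3 \left(-5 - 2\right)}{9} = \frac{3 \left(-7\right)}{9} = \frac{1}{9} \left(-21\right) = - \frac{7}{3} \approx -2.3333$)
$A{\left(u,G \right)} = \frac{u}{2}$ ($A{\left(u,G \right)} = \frac{2 u}{4} = \frac{u}{2}$)
$I{\left(H \right)} = \frac{3}{2 H}$ ($I{\left(H \right)} = \frac{\frac{1}{2} \cdot 3}{H} = \frac{3}{2 H}$)
$\left(I{\left(a \right)} + 86\right)^{2} = \left(\frac{3}{2 \left(- \frac{7}{3}\right)} + 86\right)^{2} = \left(\frac{3}{2} \left(- \frac{3}{7}\right) + 86\right)^{2} = \left(- \frac{9}{14} + 86\right)^{2} = \left(\frac{1195}{14}\right)^{2} = \frac{1428025}{196}$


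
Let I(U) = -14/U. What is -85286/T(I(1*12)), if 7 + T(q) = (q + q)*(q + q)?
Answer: 383787/7 ≈ 54827.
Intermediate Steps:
T(q) = -7 + 4*q² (T(q) = -7 + (q + q)*(q + q) = -7 + (2*q)*(2*q) = -7 + 4*q²)
-85286/T(I(1*12)) = -85286/(-7 + 4*(-14/(1*12))²) = -85286/(-7 + 4*(-14/12)²) = -85286/(-7 + 4*(-14*1/12)²) = -85286/(-7 + 4*(-7/6)²) = -85286/(-7 + 4*(49/36)) = -85286/(-7 + 49/9) = -85286/(-14/9) = -85286*(-9/14) = 383787/7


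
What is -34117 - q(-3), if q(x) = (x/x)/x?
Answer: -102350/3 ≈ -34117.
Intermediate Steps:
q(x) = 1/x
-34117 - q(-3) = -34117 - 1/(-3) = -34117 - 1*(-1/3) = -34117 + 1/3 = -102350/3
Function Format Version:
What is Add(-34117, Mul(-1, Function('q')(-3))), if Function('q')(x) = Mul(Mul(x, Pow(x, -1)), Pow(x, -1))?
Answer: Rational(-102350, 3) ≈ -34117.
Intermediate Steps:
Function('q')(x) = Pow(x, -1) (Function('q')(x) = Mul(1, Pow(x, -1)) = Pow(x, -1))
Add(-34117, Mul(-1, Function('q')(-3))) = Add(-34117, Mul(-1, Pow(-3, -1))) = Add(-34117, Mul(-1, Rational(-1, 3))) = Add(-34117, Rational(1, 3)) = Rational(-102350, 3)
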